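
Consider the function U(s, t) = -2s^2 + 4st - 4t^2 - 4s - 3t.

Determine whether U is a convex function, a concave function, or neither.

U is quadratic, so its Hessian is the constant matrix H = [[-4, 4], [4, -8]].
det(H) = 16, tr(H) = -12.
det(H) > 0 and tr(H) < 0, so H is negative definite everywhere: concave.

concave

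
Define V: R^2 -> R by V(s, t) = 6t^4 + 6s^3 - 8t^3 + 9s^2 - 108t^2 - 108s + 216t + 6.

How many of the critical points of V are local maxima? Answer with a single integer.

V separates as a function of s plus a function of t, so ∇V=0 decouples.
∂V/∂s = 18(s - 2)(s + 3) = 0 at s ∈ {-3, 2}; ∂V/∂t = 24(t - 3)(t - 1)(t + 3) = 0 at t ∈ {-3, 1, 3}.
The Hessian is diagonal: diag(V_ss, V_tt). Second derivatives: V_ss(-3)=-90, V_ss(2)=90; V_tt(-3)=576, V_tt(1)=-192, V_tt(3)=288.
Local maxima occur where both diagonal entries negative: (-3, 1). Count: 1.

1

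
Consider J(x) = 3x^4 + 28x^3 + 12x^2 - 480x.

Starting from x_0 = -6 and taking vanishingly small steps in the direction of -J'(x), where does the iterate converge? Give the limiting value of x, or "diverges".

-5

J'(x) = 12(x - 2)(x + 4)(x + 5), so J'(-6) = -192.
Gradient descent moves in the -J' direction, i.e. x is increasing.
The nearest critical point in that direction is x = -5, where J'' = 84 > 0 (a local minimum). The iterate converges there.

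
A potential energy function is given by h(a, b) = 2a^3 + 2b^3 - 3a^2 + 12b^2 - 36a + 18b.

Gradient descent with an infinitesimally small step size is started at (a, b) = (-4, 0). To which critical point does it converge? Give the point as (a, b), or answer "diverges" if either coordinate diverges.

h is separable, so gradient descent decouples: a follows -∂h/∂a, b follows -∂h/∂b.
∂h/∂a = 6(a - 3)(a + 2); at a=-4 this is 84, so a decreases.
∂h/∂b = 6(b + 1)(b + 3); at b=0 this is 18, so b decreases.
The a-coordinate has no critical point in that direction and runs off to infinity.

diverges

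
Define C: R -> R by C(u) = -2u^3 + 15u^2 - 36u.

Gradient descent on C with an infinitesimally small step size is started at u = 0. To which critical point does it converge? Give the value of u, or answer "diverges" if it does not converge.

2

C'(u) = -6(u - 3)(u - 2), so C'(0) = -36.
Gradient descent moves in the -C' direction, i.e. u is increasing.
The nearest critical point in that direction is u = 2, where C'' = 6 > 0 (a local minimum). The iterate converges there.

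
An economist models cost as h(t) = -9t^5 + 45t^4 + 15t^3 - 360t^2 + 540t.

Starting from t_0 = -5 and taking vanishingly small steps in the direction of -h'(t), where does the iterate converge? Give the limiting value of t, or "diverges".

-2

h'(t) = -45(t - 3)(t - 2)(t - 1)(t + 2), so h'(-5) = -45360.
Gradient descent moves in the -h' direction, i.e. t is increasing.
The nearest critical point in that direction is t = -2, where h'' = 2700 > 0 (a local minimum). The iterate converges there.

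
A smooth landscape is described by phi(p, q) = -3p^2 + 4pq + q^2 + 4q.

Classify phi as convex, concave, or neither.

neither

phi is quadratic, so its Hessian is the constant matrix H = [[-6, 4], [4, 2]].
det(H) = -28, tr(H) = -4.
det(H) < 0, so H is indefinite: neither convex nor concave.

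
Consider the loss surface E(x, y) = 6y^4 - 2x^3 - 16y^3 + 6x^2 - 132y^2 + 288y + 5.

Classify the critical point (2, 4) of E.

saddle point

The mixed partial ∂²E/∂x∂y is 0, so the Hessian at any point is diag(E_xx, E_yy) = diag(12(-x + 1), 24(3y^2 - 4y - 11)).
At (2, 4): H = diag(-12, 504).
The eigenvalues have opposite signs, so H is indefinite: a saddle point.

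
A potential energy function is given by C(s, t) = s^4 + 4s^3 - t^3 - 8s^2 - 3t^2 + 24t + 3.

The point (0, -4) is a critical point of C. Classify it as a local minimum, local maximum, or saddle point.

The mixed partial ∂²C/∂s∂t is 0, so the Hessian at any point is diag(C_ss, C_tt) = diag(4(3s^2 + 6s - 4), -6(t + 1)).
At (0, -4): H = diag(-16, 18).
The eigenvalues have opposite signs, so H is indefinite: a saddle point.

saddle point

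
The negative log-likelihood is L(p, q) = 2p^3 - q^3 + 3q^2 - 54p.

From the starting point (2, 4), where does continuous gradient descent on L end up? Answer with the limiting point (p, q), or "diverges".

diverges

L is separable, so gradient descent decouples: p follows -∂L/∂p, q follows -∂L/∂q.
∂L/∂p = 6(p - 3)(p + 3); at p=2 this is -30, so p increases.
∂L/∂q = -3q(q - 2); at q=4 this is -24, so q increases.
The q-coordinate has no critical point in that direction and runs off to infinity.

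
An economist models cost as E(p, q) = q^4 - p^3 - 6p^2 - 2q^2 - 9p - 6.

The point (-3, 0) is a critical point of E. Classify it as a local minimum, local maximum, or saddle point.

The mixed partial ∂²E/∂p∂q is 0, so the Hessian at any point is diag(E_pp, E_qq) = diag(-6(p + 2), 4(3q^2 - 1)).
At (-3, 0): H = diag(6, -4).
The eigenvalues have opposite signs, so H is indefinite: a saddle point.

saddle point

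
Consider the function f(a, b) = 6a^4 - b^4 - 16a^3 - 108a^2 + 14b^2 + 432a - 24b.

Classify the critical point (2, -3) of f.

local maximum

The mixed partial ∂²f/∂a∂b is 0, so the Hessian at any point is diag(f_aa, f_bb) = diag(24(3a^2 - 4a - 9), 4(-3b^2 + 7)).
At (2, -3): H = diag(-120, -80).
Both eigenvalues are negative, so H is negative definite: a local maximum.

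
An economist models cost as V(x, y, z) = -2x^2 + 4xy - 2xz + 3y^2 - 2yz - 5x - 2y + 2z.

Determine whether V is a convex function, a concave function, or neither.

neither

V is quadratic, so its Hessian is the constant matrix H = [[-4, 4, -2], [4, 6, -2], [-2, -2, 0]].
Leading principal minors: -4, -40, 24.
Neither pattern holds ⇒ H is indefinite ⇒ neither convex nor concave.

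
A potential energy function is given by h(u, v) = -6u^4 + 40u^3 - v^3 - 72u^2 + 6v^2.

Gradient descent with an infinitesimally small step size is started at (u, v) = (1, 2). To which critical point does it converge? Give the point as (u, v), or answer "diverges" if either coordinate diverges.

(2, 0)

h is separable, so gradient descent decouples: u follows -∂h/∂u, v follows -∂h/∂v.
∂h/∂u = -24u(u - 3)(u - 2); at u=1 this is -48, so u increases.
∂h/∂v = -3v(v - 4); at v=2 this is 12, so v decreases.
u converges to its nearest critical value 2 (a local min of the u-part); v converges to 0. The iterate converges to (2, 0).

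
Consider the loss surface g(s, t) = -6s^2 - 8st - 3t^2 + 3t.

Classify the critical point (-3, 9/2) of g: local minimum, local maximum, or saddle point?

The Hessian of g is constant: H = [[-12, -8], [-8, -6]].
det(H) = (-12)·(-6) − (-8)² = 8.
det(H) > 0 and tr(H) = -18 < 0, so H is negative definite and the point is a local maximum.

local maximum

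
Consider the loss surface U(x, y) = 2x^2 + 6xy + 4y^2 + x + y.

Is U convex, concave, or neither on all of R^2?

U is quadratic, so its Hessian is the constant matrix H = [[4, 6], [6, 8]].
det(H) = -4, tr(H) = 12.
det(H) < 0, so H is indefinite: neither convex nor concave.

neither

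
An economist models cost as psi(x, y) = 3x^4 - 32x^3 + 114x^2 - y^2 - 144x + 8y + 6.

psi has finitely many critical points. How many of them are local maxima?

1

psi separates as a function of x plus a function of y, so ∇psi=0 decouples.
∂psi/∂x = 12(x - 4)(x - 3)(x - 1) = 0 at x ∈ {1, 3, 4}; ∂psi/∂y = -2(y - 4) = 0 at y ∈ {4}.
The Hessian is diagonal: diag(psi_xx, psi_yy). Second derivatives: psi_xx(1)=72, psi_xx(3)=-24, psi_xx(4)=36; psi_yy(4)=-2.
Local maxima occur where both diagonal entries negative: (3, 4). Count: 1.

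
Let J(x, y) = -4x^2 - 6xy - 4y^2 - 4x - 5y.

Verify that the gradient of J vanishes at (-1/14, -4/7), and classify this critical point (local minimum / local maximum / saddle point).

local maximum

∇J = (-8x - 6y - 4, -6x - 8y - 5); substituting (-1/14, -4/7) gives ∇J = (0, 0), so (-1/14, -4/7) is indeed a critical point.
The Hessian of J is constant: H = [[-8, -6], [-6, -8]].
det(H) = (-8)·(-8) − (-6)² = 28.
det(H) > 0 and tr(H) = -16 < 0, so H is negative definite and the point is a local maximum.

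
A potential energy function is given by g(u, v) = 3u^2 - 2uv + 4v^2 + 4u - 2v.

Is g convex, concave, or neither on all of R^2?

g is quadratic, so its Hessian is the constant matrix H = [[6, -2], [-2, 8]].
det(H) = 44, tr(H) = 14.
det(H) > 0 and tr(H) > 0, so H is positive definite everywhere: convex.

convex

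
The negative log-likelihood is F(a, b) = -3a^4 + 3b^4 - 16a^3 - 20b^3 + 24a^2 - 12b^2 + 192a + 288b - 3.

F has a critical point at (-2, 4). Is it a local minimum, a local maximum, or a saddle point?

The mixed partial ∂²F/∂a∂b is 0, so the Hessian at any point is diag(F_aa, F_bb) = diag(12(-3a^2 - 8a + 4), 12(3b^2 - 10b - 2)).
At (-2, 4): H = diag(96, 72).
Both eigenvalues are positive, so H is positive definite: a local minimum.

local minimum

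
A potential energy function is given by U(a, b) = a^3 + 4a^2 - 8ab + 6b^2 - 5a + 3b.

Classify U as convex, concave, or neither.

The term a^3 is cubic, so the Hessian is not constant.
∂²U/∂a² = 6a + 8, which takes both signs as a varies (negative for sufficiently negative a). A diagonal entry of the Hessian changing sign means the Hessian is neither positive- nor negative-semidefinite on all of R^2.

neither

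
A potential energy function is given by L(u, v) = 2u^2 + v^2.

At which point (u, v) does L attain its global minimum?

L(u,v) separates as P(u) + Q(v), so its minimum is min P + min Q.
P'(u) = 4u vanishes at u ∈ {0}; Q'(v) = 2v vanishes at v ∈ {0}.
Local minima of P (where P''>0): P(0)=0. Local minima of Q: Q(0)=0.
So the global minimum of L is P(0) + Q(0) = 0 + 0 = 0, attained at (0, 0).

(0, 0)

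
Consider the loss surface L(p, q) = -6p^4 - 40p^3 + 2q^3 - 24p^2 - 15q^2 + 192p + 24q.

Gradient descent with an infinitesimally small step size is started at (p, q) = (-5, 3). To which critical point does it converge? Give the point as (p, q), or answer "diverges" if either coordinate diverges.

L is separable, so gradient descent decouples: p follows -∂L/∂p, q follows -∂L/∂q.
∂L/∂p = -24(p - 1)(p + 2)(p + 4); at p=-5 this is 432, so p decreases.
∂L/∂q = 6(q - 4)(q - 1); at q=3 this is -12, so q increases.
The p-coordinate has no critical point in that direction and runs off to infinity.

diverges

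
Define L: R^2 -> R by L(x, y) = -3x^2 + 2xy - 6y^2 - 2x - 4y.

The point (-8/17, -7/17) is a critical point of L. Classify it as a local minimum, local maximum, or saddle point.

The Hessian of L is constant: H = [[-6, 2], [2, -12]].
det(H) = (-6)·(-12) − 2² = 68.
det(H) > 0 and tr(H) = -18 < 0, so H is negative definite and the point is a local maximum.

local maximum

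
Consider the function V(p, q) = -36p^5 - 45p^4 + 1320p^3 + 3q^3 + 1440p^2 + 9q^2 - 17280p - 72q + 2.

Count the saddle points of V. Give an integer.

V separates as a function of p plus a function of q, so ∇V=0 decouples.
∂V/∂p = -180(p - 4)(p - 2)(p + 3)(p + 4) = 0 at p ∈ {-4, -3, 2, 4}; ∂V/∂q = 9(q - 2)(q + 4) = 0 at q ∈ {-4, 2}.
The Hessian is diagonal: diag(V_pp, V_qq). Second derivatives: V_pp(-4)=8640, V_pp(-3)=-6300, V_pp(2)=10800, V_pp(4)=-20160; V_qq(-4)=-54, V_qq(2)=54.
Saddle points occur where the two diagonal entries have opposite signs: (-4, -4), (-3, 2), (2, -4), (4, 2). Count: 4.

4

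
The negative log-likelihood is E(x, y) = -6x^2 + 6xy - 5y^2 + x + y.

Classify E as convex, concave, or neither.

concave

E is quadratic, so its Hessian is the constant matrix H = [[-12, 6], [6, -10]].
det(H) = 84, tr(H) = -22.
det(H) > 0 and tr(H) < 0, so H is negative definite everywhere: concave.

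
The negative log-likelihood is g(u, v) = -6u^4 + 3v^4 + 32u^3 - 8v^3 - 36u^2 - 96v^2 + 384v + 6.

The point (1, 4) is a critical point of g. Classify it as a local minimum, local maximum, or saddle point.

The mixed partial ∂²g/∂u∂v is 0, so the Hessian at any point is diag(g_uu, g_vv) = diag(24(-3u^2 + 8u - 3), 12(3v^2 - 4v - 16)).
At (1, 4): H = diag(48, 192).
Both eigenvalues are positive, so H is positive definite: a local minimum.

local minimum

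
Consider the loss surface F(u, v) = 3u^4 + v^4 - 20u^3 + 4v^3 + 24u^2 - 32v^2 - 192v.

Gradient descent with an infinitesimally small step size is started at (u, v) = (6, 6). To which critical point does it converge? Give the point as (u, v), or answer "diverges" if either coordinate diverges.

(4, 4)

F is separable, so gradient descent decouples: u follows -∂F/∂u, v follows -∂F/∂v.
∂F/∂u = 12u(u - 4)(u - 1); at u=6 this is 720, so u decreases.
∂F/∂v = 4(v - 4)(v + 3)(v + 4); at v=6 this is 720, so v decreases.
u converges to its nearest critical value 4 (a local min of the u-part); v converges to 4. The iterate converges to (4, 4).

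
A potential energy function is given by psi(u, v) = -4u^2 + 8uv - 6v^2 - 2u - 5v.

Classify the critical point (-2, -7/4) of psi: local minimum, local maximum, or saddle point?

The Hessian of psi is constant: H = [[-8, 8], [8, -12]].
det(H) = (-8)·(-12) − 8² = 32.
det(H) > 0 and tr(H) = -20 < 0, so H is negative definite and the point is a local maximum.

local maximum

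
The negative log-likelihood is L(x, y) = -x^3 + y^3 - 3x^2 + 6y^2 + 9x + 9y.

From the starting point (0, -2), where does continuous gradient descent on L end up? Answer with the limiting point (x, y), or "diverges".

(-3, -1)

L is separable, so gradient descent decouples: x follows -∂L/∂x, y follows -∂L/∂y.
∂L/∂x = -3(x - 1)(x + 3); at x=0 this is 9, so x decreases.
∂L/∂y = 3(y + 1)(y + 3); at y=-2 this is -3, so y increases.
x converges to its nearest critical value -3 (a local min of the x-part); y converges to -1. The iterate converges to (-3, -1).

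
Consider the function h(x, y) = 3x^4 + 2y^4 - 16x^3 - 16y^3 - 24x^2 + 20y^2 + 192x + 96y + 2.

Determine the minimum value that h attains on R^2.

h(x,y) separates as P(x) + Q(y) + 2, so its minimum is min P + min Q + 2.
P'(x) = 12(x - 4)(x - 2)(x + 2) vanishes at x ∈ {-2, 2, 4}; Q'(y) = 8(y - 4)(y - 3)(y + 1) vanishes at y ∈ {-1, 3, 4}.
Local minima of P (where P''>0): P(-2)=-304, P(4)=128. Local minima of Q: Q(-1)=-58, Q(4)=192.
So the global minimum of h is P(-2) + Q(-1) + 2 = -304 − 58 + 2 = -360, attained at (-2, -1).

-360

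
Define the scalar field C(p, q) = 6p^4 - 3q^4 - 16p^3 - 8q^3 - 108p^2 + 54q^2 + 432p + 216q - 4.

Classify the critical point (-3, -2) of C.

local minimum

The mixed partial ∂²C/∂p∂q is 0, so the Hessian at any point is diag(C_pp, C_qq) = diag(24(3p^2 - 4p - 9), 12(-3q^2 - 4q + 9)).
At (-3, -2): H = diag(720, 60).
Both eigenvalues are positive, so H is positive definite: a local minimum.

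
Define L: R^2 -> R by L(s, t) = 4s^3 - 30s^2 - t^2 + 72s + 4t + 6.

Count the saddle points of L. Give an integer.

L separates as a function of s plus a function of t, so ∇L=0 decouples.
∂L/∂s = 12(s - 3)(s - 2) = 0 at s ∈ {2, 3}; ∂L/∂t = -2(t - 2) = 0 at t ∈ {2}.
The Hessian is diagonal: diag(L_ss, L_tt). Second derivatives: L_ss(2)=-12, L_ss(3)=12; L_tt(2)=-2.
Saddle points occur where the two diagonal entries have opposite signs: (3, 2). Count: 1.

1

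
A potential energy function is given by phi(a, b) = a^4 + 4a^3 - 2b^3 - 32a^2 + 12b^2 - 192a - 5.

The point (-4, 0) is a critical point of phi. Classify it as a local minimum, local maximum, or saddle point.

The mixed partial ∂²phi/∂a∂b is 0, so the Hessian at any point is diag(phi_aa, phi_bb) = diag(4(3a^2 + 6a - 16), 12(-b + 2)).
At (-4, 0): H = diag(32, 24).
Both eigenvalues are positive, so H is positive definite: a local minimum.

local minimum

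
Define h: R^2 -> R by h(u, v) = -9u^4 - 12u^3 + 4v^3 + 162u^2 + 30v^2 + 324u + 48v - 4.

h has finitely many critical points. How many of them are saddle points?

3

h separates as a function of u plus a function of v, so ∇h=0 decouples.
∂h/∂u = -36(u - 3)(u + 1)(u + 3) = 0 at u ∈ {-3, -1, 3}; ∂h/∂v = 12(v + 1)(v + 4) = 0 at v ∈ {-4, -1}.
The Hessian is diagonal: diag(h_uu, h_vv). Second derivatives: h_uu(-3)=-432, h_uu(-1)=288, h_uu(3)=-864; h_vv(-4)=-36, h_vv(-1)=36.
Saddle points occur where the two diagonal entries have opposite signs: (-3, -1), (-1, -4), (3, -1). Count: 3.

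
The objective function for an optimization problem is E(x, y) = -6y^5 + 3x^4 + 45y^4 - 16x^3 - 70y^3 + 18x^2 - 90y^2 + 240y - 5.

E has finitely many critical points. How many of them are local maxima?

2

E separates as a function of x plus a function of y, so ∇E=0 decouples.
∂E/∂x = 12x(x - 3)(x - 1) = 0 at x ∈ {0, 1, 3}; ∂E/∂y = -30(y - 4)(y - 2)(y - 1)(y + 1) = 0 at y ∈ {-1, 1, 2, 4}.
The Hessian is diagonal: diag(E_xx, E_yy). Second derivatives: E_xx(0)=36, E_xx(1)=-24, E_xx(3)=72; E_yy(-1)=900, E_yy(1)=-180, E_yy(2)=180, E_yy(4)=-900.
Local maxima occur where both diagonal entries negative: (1, 1), (1, 4). Count: 2.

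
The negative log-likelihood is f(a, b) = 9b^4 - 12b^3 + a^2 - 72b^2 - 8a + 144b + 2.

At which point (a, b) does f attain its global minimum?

(4, -2)

f(a,b) separates as P(a) + Q(b) + 2, so its minimum is min P + min Q + 2.
P'(a) = 2a - 8 vanishes at a ∈ {4}; Q'(b) = 36(b - 2)(b - 1)(b + 2) vanishes at b ∈ {-2, 1, 2}.
Local minima of P (where P''>0): P(4)=-16. Local minima of Q: Q(-2)=-336, Q(2)=48.
So the global minimum of f is P(4) + Q(-2) + 2 = -16 − 336 + 2 = -350, attained at (4, -2).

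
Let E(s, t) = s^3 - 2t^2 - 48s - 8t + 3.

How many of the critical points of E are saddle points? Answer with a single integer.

1

E separates as a function of s plus a function of t, so ∇E=0 decouples.
∂E/∂s = 3(s - 4)(s + 4) = 0 at s ∈ {-4, 4}; ∂E/∂t = -4(t + 2) = 0 at t ∈ {-2}.
The Hessian is diagonal: diag(E_ss, E_tt). Second derivatives: E_ss(-4)=-24, E_ss(4)=24; E_tt(-2)=-4.
Saddle points occur where the two diagonal entries have opposite signs: (4, -2). Count: 1.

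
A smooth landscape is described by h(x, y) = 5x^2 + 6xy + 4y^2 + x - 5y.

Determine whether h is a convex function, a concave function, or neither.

convex

h is quadratic, so its Hessian is the constant matrix H = [[10, 6], [6, 8]].
det(H) = 44, tr(H) = 18.
det(H) > 0 and tr(H) > 0, so H is positive definite everywhere: convex.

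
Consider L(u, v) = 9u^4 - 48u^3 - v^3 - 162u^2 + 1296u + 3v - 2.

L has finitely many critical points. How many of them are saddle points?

3

L separates as a function of u plus a function of v, so ∇L=0 decouples.
∂L/∂u = 36(u - 4)(u - 3)(u + 3) = 0 at u ∈ {-3, 3, 4}; ∂L/∂v = -3(v - 1)(v + 1) = 0 at v ∈ {-1, 1}.
The Hessian is diagonal: diag(L_uu, L_vv). Second derivatives: L_uu(-3)=1512, L_uu(3)=-216, L_uu(4)=252; L_vv(-1)=6, L_vv(1)=-6.
Saddle points occur where the two diagonal entries have opposite signs: (-3, 1), (3, -1), (4, 1). Count: 3.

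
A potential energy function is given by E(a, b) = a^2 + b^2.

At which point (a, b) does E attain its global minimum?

E(a,b) separates as P(a) + Q(b), so its minimum is min P + min Q.
P'(a) = 2a vanishes at a ∈ {0}; Q'(b) = 2b vanishes at b ∈ {0}.
Local minima of P (where P''>0): P(0)=0. Local minima of Q: Q(0)=0.
So the global minimum of E is P(0) + Q(0) = 0 + 0 = 0, attained at (0, 0).

(0, 0)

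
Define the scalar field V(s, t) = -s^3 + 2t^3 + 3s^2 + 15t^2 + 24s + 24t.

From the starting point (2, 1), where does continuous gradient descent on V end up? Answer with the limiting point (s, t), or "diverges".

V is separable, so gradient descent decouples: s follows -∂V/∂s, t follows -∂V/∂t.
∂V/∂s = -3(s - 4)(s + 2); at s=2 this is 24, so s decreases.
∂V/∂t = 6(t + 1)(t + 4); at t=1 this is 60, so t decreases.
s converges to its nearest critical value -2 (a local min of the s-part); t converges to -1. The iterate converges to (-2, -1).

(-2, -1)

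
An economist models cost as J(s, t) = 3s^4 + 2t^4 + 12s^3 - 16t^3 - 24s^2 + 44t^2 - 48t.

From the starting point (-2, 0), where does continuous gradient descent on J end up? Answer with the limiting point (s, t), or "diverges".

(-4, 1)

J is separable, so gradient descent decouples: s follows -∂J/∂s, t follows -∂J/∂t.
∂J/∂s = 12s(s - 1)(s + 4); at s=-2 this is 144, so s decreases.
∂J/∂t = 8(t - 3)(t - 2)(t - 1); at t=0 this is -48, so t increases.
s converges to its nearest critical value -4 (a local min of the s-part); t converges to 1. The iterate converges to (-4, 1).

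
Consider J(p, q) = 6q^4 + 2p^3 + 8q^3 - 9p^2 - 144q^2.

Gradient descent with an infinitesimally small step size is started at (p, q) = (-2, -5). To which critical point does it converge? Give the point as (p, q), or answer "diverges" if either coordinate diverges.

J is separable, so gradient descent decouples: p follows -∂J/∂p, q follows -∂J/∂q.
∂J/∂p = 6p(p - 3); at p=-2 this is 60, so p decreases.
∂J/∂q = 24q(q - 3)(q + 4); at q=-5 this is -960, so q increases.
The p-coordinate has no critical point in that direction and runs off to infinity.

diverges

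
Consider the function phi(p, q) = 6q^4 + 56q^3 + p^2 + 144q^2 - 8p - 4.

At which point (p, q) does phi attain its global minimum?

(4, 0)

phi(p,q) separates as A(p) + B(q) − 4, so its minimum is min A + min B − 4.
A'(p) = 2p - 8 vanishes at p ∈ {4}; B'(q) = 24q(q + 3)(q + 4) vanishes at q ∈ {-4, -3, 0}.
Local minima of A (where A''>0): A(4)=-16. Local minima of B: B(-4)=256, B(0)=0.
So the global minimum of phi is A(4) + B(0) − 4 = -16 + 0 − 4 = -20, attained at (4, 0).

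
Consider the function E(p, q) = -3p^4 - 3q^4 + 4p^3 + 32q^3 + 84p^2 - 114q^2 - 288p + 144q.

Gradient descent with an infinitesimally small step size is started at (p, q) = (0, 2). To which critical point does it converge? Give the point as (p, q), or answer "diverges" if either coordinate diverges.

E is separable, so gradient descent decouples: p follows -∂E/∂p, q follows -∂E/∂q.
∂E/∂p = -12(p - 3)(p - 2)(p + 4); at p=0 this is -288, so p increases.
∂E/∂q = -12(q - 4)(q - 3)(q - 1); at q=2 this is -24, so q increases.
p converges to its nearest critical value 2 (a local min of the p-part); q converges to 3. The iterate converges to (2, 3).

(2, 3)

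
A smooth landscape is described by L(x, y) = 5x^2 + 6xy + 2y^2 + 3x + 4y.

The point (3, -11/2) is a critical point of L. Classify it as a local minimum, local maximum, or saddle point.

The Hessian of L is constant: H = [[10, 6], [6, 4]].
det(H) = 10·4 − 6² = 4.
det(H) > 0 and tr(H) = 14 > 0, so H is positive definite and the point is a local minimum.

local minimum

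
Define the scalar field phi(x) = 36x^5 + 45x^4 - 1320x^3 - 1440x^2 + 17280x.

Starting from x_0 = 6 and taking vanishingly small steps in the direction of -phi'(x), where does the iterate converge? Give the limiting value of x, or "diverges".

phi'(x) = 180(x - 4)(x - 2)(x + 3)(x + 4), so phi'(6) = 129600.
Gradient descent moves in the -phi' direction, i.e. x is decreasing.
The nearest critical point in that direction is x = 4, where phi'' = 20160 > 0 (a local minimum). The iterate converges there.

4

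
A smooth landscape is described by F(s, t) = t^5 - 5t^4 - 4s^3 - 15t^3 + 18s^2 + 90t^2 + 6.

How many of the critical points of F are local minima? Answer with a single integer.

2

F separates as a function of s plus a function of t, so ∇F=0 decouples.
∂F/∂s = -12s(s - 3) = 0 at s ∈ {0, 3}; ∂F/∂t = 5t(t - 4)(t - 3)(t + 3) = 0 at t ∈ {-3, 0, 3, 4}.
The Hessian is diagonal: diag(F_ss, F_tt). Second derivatives: F_ss(0)=36, F_ss(3)=-36; F_tt(-3)=-630, F_tt(0)=180, F_tt(3)=-90, F_tt(4)=140.
Local minima occur where both diagonal entries positive: (0, 0), (0, 4). Count: 2.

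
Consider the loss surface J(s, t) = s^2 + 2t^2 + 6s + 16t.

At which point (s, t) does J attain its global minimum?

J(s,t) separates as P(s) + Q(t), so its minimum is min P + min Q.
P'(s) = 2s + 6 vanishes at s ∈ {-3}; Q'(t) = 4(t + 4) vanishes at t ∈ {-4}.
Local minima of P (where P''>0): P(-3)=-9. Local minima of Q: Q(-4)=-32.
So the global minimum of J is P(-3) + Q(-4) = -9 − 32 = -41, attained at (-3, -4).

(-3, -4)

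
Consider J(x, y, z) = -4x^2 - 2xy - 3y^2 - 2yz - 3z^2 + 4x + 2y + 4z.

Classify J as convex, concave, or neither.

J is quadratic, so its Hessian is the constant matrix H = [[-8, -2, 0], [-2, -6, -2], [0, -2, -6]].
Leading principal minors: -8, 44, -232.
Signs alternate −, +, − ⇒ H ≺ 0 ⇒ concave.

concave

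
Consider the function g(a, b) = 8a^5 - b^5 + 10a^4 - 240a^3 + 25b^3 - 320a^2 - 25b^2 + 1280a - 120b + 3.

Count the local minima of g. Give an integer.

4

g separates as a function of a plus a function of b, so ∇g=0 decouples.
∂g/∂a = 40(a - 4)(a - 1)(a + 2)(a + 4) = 0 at a ∈ {-4, -2, 1, 4}; ∂g/∂b = -5(b - 3)(b - 2)(b + 1)(b + 4) = 0 at b ∈ {-4, -1, 2, 3}.
The Hessian is diagonal: diag(g_aa, g_bb). Second derivatives: g_aa(-4)=-3200, g_aa(-2)=1440, g_aa(1)=-1800, g_aa(4)=5760; g_bb(-4)=630, g_bb(-1)=-180, g_bb(2)=90, g_bb(3)=-140.
Local minima occur where both diagonal entries positive: (-2, -4), (-2, 2), (4, -4), (4, 2). Count: 4.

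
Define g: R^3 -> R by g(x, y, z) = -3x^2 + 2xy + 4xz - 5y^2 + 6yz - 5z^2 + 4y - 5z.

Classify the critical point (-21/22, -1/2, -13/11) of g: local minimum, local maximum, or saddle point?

local maximum

The Hessian is constant: H = [[-6, 2, 4], [2, -10, 6], [4, 6, -10]].
Leading principal minors: Δ₁ = -6, Δ₂ = 56, Δ₃ = -88.
The minors alternate sign starting negative (−, +, −), so H is negative definite: a local maximum.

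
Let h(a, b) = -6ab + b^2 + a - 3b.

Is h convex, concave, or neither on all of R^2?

neither

h is quadratic, so its Hessian is the constant matrix H = [[0, -6], [-6, 2]].
det(H) = -36, tr(H) = 2.
det(H) < 0, so H is indefinite: neither convex nor concave.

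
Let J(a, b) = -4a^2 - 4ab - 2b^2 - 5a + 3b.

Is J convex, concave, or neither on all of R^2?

concave

J is quadratic, so its Hessian is the constant matrix H = [[-8, -4], [-4, -4]].
det(H) = 16, tr(H) = -12.
det(H) > 0 and tr(H) < 0, so H is negative definite everywhere: concave.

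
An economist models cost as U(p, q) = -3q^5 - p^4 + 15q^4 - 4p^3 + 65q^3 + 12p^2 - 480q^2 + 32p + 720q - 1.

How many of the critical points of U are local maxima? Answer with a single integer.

U separates as a function of p plus a function of q, so ∇U=0 decouples.
∂U/∂p = -4(p - 2)(p + 1)(p + 4) = 0 at p ∈ {-4, -1, 2}; ∂U/∂q = -15(q - 4)(q - 3)(q - 1)(q + 4) = 0 at q ∈ {-4, 1, 3, 4}.
The Hessian is diagonal: diag(U_pp, U_qq). Second derivatives: U_pp(-4)=-72, U_pp(-1)=36, U_pp(2)=-72; U_qq(-4)=4200, U_qq(1)=-450, U_qq(3)=210, U_qq(4)=-360.
Local maxima occur where both diagonal entries negative: (-4, 1), (-4, 4), (2, 1), (2, 4). Count: 4.

4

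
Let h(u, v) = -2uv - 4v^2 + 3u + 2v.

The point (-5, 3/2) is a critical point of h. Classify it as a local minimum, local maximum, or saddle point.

saddle point

The Hessian of h is constant: H = [[0, -2], [-2, -8]].
det(H) = 0·(-8) − (-2)² = -4.
Since det(H) < 0, H is indefinite and the critical point is a saddle point.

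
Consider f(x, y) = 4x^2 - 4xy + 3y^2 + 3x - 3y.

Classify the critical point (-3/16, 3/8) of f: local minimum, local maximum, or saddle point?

The Hessian of f is constant: H = [[8, -4], [-4, 6]].
det(H) = 8·6 − (-4)² = 32.
det(H) > 0 and tr(H) = 14 > 0, so H is positive definite and the point is a local minimum.

local minimum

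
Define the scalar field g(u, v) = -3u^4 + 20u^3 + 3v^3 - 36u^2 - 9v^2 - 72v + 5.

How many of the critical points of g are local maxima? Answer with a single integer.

g separates as a function of u plus a function of v, so ∇g=0 decouples.
∂g/∂u = -12u(u - 3)(u - 2) = 0 at u ∈ {0, 2, 3}; ∂g/∂v = 9(v - 4)(v + 2) = 0 at v ∈ {-2, 4}.
The Hessian is diagonal: diag(g_uu, g_vv). Second derivatives: g_uu(0)=-72, g_uu(2)=24, g_uu(3)=-36; g_vv(-2)=-54, g_vv(4)=54.
Local maxima occur where both diagonal entries negative: (0, -2), (3, -2). Count: 2.

2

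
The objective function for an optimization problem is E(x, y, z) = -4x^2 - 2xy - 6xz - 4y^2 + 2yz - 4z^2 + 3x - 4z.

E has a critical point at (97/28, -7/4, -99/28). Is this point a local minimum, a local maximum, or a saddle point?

The Hessian is constant: H = [[-8, -2, -6], [-2, -8, 2], [-6, 2, -8]].
Leading principal minors: Δ₁ = -8, Δ₂ = 60, Δ₃ = -112.
The minors alternate sign starting negative (−, +, −), so H is negative definite: a local maximum.

local maximum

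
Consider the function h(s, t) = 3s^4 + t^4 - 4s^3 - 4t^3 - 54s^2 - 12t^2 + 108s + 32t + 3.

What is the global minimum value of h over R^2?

-520

h(s,t) separates as P(s) + Q(t) + 3, so its minimum is min P + min Q + 3.
P'(s) = 12(s - 3)(s - 1)(s + 3) vanishes at s ∈ {-3, 1, 3}; Q'(t) = 4(t - 4)(t - 1)(t + 2) vanishes at t ∈ {-2, 1, 4}.
Local minima of P (where P''>0): P(-3)=-459, P(3)=-27. Local minima of Q: Q(-2)=-64, Q(4)=-64.
So the global minimum of h is P(-3) + Q(-2) + 3 = -459 − 64 + 3 = -520, attained at (-3, -2).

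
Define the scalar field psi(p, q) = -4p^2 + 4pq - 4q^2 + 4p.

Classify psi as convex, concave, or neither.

psi is quadratic, so its Hessian is the constant matrix H = [[-8, 4], [4, -8]].
det(H) = 48, tr(H) = -16.
det(H) > 0 and tr(H) < 0, so H is negative definite everywhere: concave.

concave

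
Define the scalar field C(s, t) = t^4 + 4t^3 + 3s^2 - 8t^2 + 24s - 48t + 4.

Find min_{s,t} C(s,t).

C(s,t) separates as P(s) + Q(t) + 4, so its minimum is min P + min Q + 4.
P'(s) = 6s + 24 vanishes at s ∈ {-4}; Q'(t) = 4(t - 2)(t + 2)(t + 3) vanishes at t ∈ {-3, -2, 2}.
Local minima of P (where P''>0): P(-4)=-48. Local minima of Q: Q(-3)=45, Q(2)=-80.
So the global minimum of C is P(-4) + Q(2) + 4 = -48 − 80 + 4 = -124, attained at (-4, 2).

-124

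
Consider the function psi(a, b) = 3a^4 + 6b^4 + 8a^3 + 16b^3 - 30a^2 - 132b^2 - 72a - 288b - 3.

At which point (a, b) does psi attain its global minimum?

psi(a,b) separates as P(a) + Q(b) − 3, so its minimum is min P + min Q − 3.
P'(a) = 12(a - 2)(a + 1)(a + 3) vanishes at a ∈ {-3, -1, 2}; Q'(b) = 24(b - 3)(b + 1)(b + 4) vanishes at b ∈ {-4, -1, 3}.
Local minima of P (where P''>0): P(-3)=-27, P(2)=-152. Local minima of Q: Q(-4)=-448, Q(3)=-1134.
So the global minimum of psi is P(2) + Q(3) − 3 = -152 − 1134 − 3 = -1289, attained at (2, 3).

(2, 3)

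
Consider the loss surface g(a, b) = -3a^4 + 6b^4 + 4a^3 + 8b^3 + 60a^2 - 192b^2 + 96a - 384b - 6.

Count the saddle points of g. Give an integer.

5

g separates as a function of a plus a function of b, so ∇g=0 decouples.
∂g/∂a = -12(a - 4)(a + 1)(a + 2) = 0 at a ∈ {-2, -1, 4}; ∂g/∂b = 24(b - 4)(b + 1)(b + 4) = 0 at b ∈ {-4, -1, 4}.
The Hessian is diagonal: diag(g_aa, g_bb). Second derivatives: g_aa(-2)=-72, g_aa(-1)=60, g_aa(4)=-360; g_bb(-4)=576, g_bb(-1)=-360, g_bb(4)=960.
Saddle points occur where the two diagonal entries have opposite signs: (-2, -4), (-2, 4), (-1, -1), (4, -4), (4, 4). Count: 5.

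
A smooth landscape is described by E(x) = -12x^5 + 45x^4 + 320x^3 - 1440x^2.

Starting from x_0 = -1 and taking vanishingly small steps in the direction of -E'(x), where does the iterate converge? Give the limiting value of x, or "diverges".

-4

E'(x) = -60x(x - 4)(x - 3)(x + 4), so E'(-1) = 3600.
Gradient descent moves in the -E' direction, i.e. x is decreasing.
The nearest critical point in that direction is x = -4, where E'' = 13440 > 0 (a local minimum). The iterate converges there.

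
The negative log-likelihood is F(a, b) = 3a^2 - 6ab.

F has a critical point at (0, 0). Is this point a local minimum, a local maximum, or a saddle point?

saddle point

The Hessian of F is constant: H = [[6, -6], [-6, 0]].
det(H) = 6·0 − (-6)² = -36.
Since det(H) < 0, H is indefinite and the critical point is a saddle point.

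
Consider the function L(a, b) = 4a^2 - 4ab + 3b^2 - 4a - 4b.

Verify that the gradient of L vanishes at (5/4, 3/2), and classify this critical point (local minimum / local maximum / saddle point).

∇L = (8a - 4b - 4, -4a + 6b - 4); substituting (5/4, 3/2) gives ∇L = (0, 0), so (5/4, 3/2) is indeed a critical point.
The Hessian of L is constant: H = [[8, -4], [-4, 6]].
det(H) = 8·6 − (-4)² = 32.
det(H) > 0 and tr(H) = 14 > 0, so H is positive definite and the point is a local minimum.

local minimum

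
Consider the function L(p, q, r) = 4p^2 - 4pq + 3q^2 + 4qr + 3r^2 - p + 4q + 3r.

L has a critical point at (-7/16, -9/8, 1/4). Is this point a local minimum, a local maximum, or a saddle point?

The Hessian is constant: H = [[8, -4, 0], [-4, 6, 4], [0, 4, 6]].
Leading principal minors: Δ₁ = 8, Δ₂ = 32, Δ₃ = 64.
All leading minors are positive, so H is positive definite: a local minimum.

local minimum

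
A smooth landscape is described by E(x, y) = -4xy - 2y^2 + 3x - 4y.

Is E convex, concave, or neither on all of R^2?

neither

E is quadratic, so its Hessian is the constant matrix H = [[0, -4], [-4, -4]].
det(H) = -16, tr(H) = -4.
det(H) < 0, so H is indefinite: neither convex nor concave.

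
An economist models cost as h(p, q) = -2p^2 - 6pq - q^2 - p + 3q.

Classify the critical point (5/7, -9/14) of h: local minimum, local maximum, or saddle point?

saddle point

The Hessian of h is constant: H = [[-4, -6], [-6, -2]].
det(H) = (-4)·(-2) − (-6)² = -28.
Since det(H) < 0, H is indefinite and the critical point is a saddle point.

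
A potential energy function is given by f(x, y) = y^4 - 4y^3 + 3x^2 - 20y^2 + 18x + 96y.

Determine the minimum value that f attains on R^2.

-306

f(x,y) separates as P(x) + Q(y), so its minimum is min P + min Q.
P'(x) = 6x + 18 vanishes at x ∈ {-3}; Q'(y) = 4(y - 4)(y - 2)(y + 3) vanishes at y ∈ {-3, 2, 4}.
Local minima of P (where P''>0): P(-3)=-27. Local minima of Q: Q(-3)=-279, Q(4)=64.
So the global minimum of f is P(-3) + Q(-3) = -27 − 279 = -306, attained at (-3, -3).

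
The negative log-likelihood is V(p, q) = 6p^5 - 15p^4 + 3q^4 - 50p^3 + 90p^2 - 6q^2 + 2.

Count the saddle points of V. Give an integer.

6

V separates as a function of p plus a function of q, so ∇V=0 decouples.
∂V/∂p = 30p(p - 3)(p - 1)(p + 2) = 0 at p ∈ {-2, 0, 1, 3}; ∂V/∂q = 12q(q - 1)(q + 1) = 0 at q ∈ {-1, 0, 1}.
The Hessian is diagonal: diag(V_pp, V_qq). Second derivatives: V_pp(-2)=-900, V_pp(0)=180, V_pp(1)=-180, V_pp(3)=900; V_qq(-1)=24, V_qq(0)=-12, V_qq(1)=24.
Saddle points occur where the two diagonal entries have opposite signs: (-2, -1), (-2, 1), (0, 0), (1, -1), (1, 1), (3, 0). Count: 6.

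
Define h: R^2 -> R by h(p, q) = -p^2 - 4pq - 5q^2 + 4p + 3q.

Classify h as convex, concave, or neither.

h is quadratic, so its Hessian is the constant matrix H = [[-2, -4], [-4, -10]].
det(H) = 4, tr(H) = -12.
det(H) > 0 and tr(H) < 0, so H is negative definite everywhere: concave.

concave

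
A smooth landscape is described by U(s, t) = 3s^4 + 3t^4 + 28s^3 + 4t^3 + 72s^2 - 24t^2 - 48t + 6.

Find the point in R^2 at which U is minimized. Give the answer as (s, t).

(0, 2)

U(s,t) separates as P(s) + Q(t) + 6, so its minimum is min P + min Q + 6.
P'(s) = 12s(s + 3)(s + 4) vanishes at s ∈ {-4, -3, 0}; Q'(t) = 12(t - 2)(t + 1)(t + 2) vanishes at t ∈ {-2, -1, 2}.
Local minima of P (where P''>0): P(-4)=128, P(0)=0. Local minima of Q: Q(-2)=16, Q(2)=-112.
So the global minimum of U is P(0) + Q(2) + 6 = 0 − 112 + 6 = -106, attained at (0, 2).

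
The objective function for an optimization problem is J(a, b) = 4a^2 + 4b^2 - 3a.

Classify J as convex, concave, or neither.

J is quadratic, so its Hessian is the constant matrix H = [[8, 0], [0, 8]].
det(H) = 64, tr(H) = 16.
det(H) > 0 and tr(H) > 0, so H is positive definite everywhere: convex.

convex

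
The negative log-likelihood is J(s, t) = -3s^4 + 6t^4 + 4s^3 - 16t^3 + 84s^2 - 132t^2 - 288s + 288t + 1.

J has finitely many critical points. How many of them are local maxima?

2

J separates as a function of s plus a function of t, so ∇J=0 decouples.
∂J/∂s = -12(s - 3)(s - 2)(s + 4) = 0 at s ∈ {-4, 2, 3}; ∂J/∂t = 24(t - 4)(t - 1)(t + 3) = 0 at t ∈ {-3, 1, 4}.
The Hessian is diagonal: diag(J_ss, J_tt). Second derivatives: J_ss(-4)=-504, J_ss(2)=72, J_ss(3)=-84; J_tt(-3)=672, J_tt(1)=-288, J_tt(4)=504.
Local maxima occur where both diagonal entries negative: (-4, 1), (3, 1). Count: 2.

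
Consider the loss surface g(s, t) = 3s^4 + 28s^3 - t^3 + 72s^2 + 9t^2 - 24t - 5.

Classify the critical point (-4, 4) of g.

The mixed partial ∂²g/∂s∂t is 0, so the Hessian at any point is diag(g_ss, g_tt) = diag(12(3s^2 + 14s + 12), 6(-t + 3)).
At (-4, 4): H = diag(48, -6).
The eigenvalues have opposite signs, so H is indefinite: a saddle point.

saddle point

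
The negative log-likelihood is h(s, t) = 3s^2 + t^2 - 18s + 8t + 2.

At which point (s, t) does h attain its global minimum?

h(s,t) separates as P(s) + Q(t) + 2, so its minimum is min P + min Q + 2.
P'(s) = 6s - 18 vanishes at s ∈ {3}; Q'(t) = 2(t + 4) vanishes at t ∈ {-4}.
Local minima of P (where P''>0): P(3)=-27. Local minima of Q: Q(-4)=-16.
So the global minimum of h is P(3) + Q(-4) + 2 = -27 − 16 + 2 = -41, attained at (3, -4).

(3, -4)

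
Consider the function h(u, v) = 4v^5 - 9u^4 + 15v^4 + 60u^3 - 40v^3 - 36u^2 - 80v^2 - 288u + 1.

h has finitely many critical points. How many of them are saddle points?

6

h separates as a function of u plus a function of v, so ∇h=0 decouples.
∂h/∂u = -36(u - 4)(u - 2)(u + 1) = 0 at u ∈ {-1, 2, 4}; ∂h/∂v = 20v(v - 2)(v + 1)(v + 4) = 0 at v ∈ {-4, -1, 0, 2}.
The Hessian is diagonal: diag(h_uu, h_vv). Second derivatives: h_uu(-1)=-540, h_uu(2)=216, h_uu(4)=-360; h_vv(-4)=-1440, h_vv(-1)=180, h_vv(0)=-160, h_vv(2)=720.
Saddle points occur where the two diagonal entries have opposite signs: (-1, -1), (-1, 2), (2, -4), (2, 0), (4, -1), (4, 2). Count: 6.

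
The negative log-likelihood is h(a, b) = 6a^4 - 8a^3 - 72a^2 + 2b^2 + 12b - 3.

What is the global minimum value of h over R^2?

h(a,b) separates as P(a) + Q(b) − 3, so its minimum is min P + min Q − 3.
P'(a) = 24a(a - 3)(a + 2) vanishes at a ∈ {-2, 0, 3}; Q'(b) = 4b + 12 vanishes at b ∈ {-3}.
Local minima of P (where P''>0): P(-2)=-128, P(3)=-378. Local minima of Q: Q(-3)=-18.
So the global minimum of h is P(3) + Q(-3) − 3 = -378 − 18 − 3 = -399, attained at (3, -3).

-399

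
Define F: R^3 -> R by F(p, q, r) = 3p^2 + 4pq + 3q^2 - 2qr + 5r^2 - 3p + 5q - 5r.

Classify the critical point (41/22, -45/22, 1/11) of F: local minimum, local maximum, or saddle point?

local minimum

The Hessian is constant: H = [[6, 4, 0], [4, 6, -2], [0, -2, 10]].
Leading principal minors: Δ₁ = 6, Δ₂ = 20, Δ₃ = 176.
All leading minors are positive, so H is positive definite: a local minimum.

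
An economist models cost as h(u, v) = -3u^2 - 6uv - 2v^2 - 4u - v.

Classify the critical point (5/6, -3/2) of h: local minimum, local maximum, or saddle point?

saddle point

The Hessian of h is constant: H = [[-6, -6], [-6, -4]].
det(H) = (-6)·(-4) − (-6)² = -12.
Since det(H) < 0, H is indefinite and the critical point is a saddle point.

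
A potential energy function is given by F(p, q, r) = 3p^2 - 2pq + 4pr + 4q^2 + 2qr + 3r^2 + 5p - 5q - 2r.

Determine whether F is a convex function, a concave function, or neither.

convex

F is quadratic, so its Hessian is the constant matrix H = [[6, -2, 4], [-2, 8, 2], [4, 2, 6]].
Leading principal minors: 6, 44, 80.
All positive ⇒ H ≻ 0 ⇒ convex.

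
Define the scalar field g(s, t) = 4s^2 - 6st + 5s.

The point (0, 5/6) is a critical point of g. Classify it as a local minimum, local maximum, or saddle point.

The Hessian of g is constant: H = [[8, -6], [-6, 0]].
det(H) = 8·0 − (-6)² = -36.
Since det(H) < 0, H is indefinite and the critical point is a saddle point.

saddle point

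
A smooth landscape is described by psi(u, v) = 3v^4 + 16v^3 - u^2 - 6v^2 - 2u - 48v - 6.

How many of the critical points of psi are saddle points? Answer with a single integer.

2

psi separates as a function of u plus a function of v, so ∇psi=0 decouples.
∂psi/∂u = -2(u + 1) = 0 at u ∈ {-1}; ∂psi/∂v = 12(v - 1)(v + 1)(v + 4) = 0 at v ∈ {-4, -1, 1}.
The Hessian is diagonal: diag(psi_uu, psi_vv). Second derivatives: psi_uu(-1)=-2; psi_vv(-4)=180, psi_vv(-1)=-72, psi_vv(1)=120.
Saddle points occur where the two diagonal entries have opposite signs: (-1, -4), (-1, 1). Count: 2.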